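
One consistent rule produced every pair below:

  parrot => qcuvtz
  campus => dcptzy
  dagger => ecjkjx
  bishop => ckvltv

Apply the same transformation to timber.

ukpfjx

The shift increases by 1 at each position, starting from +1: 1, 2, 3, ….
On timber: t+1=u, i+2=k, m+3=p, b+4=f, e+5=j, r+6=x.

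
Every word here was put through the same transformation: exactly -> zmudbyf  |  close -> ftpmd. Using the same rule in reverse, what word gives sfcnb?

The output letters match the input read backwards, each shifted +1: exactly reversed is yltcaxe. The word is reversed, then every letter is shifted forward by 1.
Reversing it on sfcnb: shift back: s−1=r, f−1=e, c−1=b, n−1=m, b−1=a → rebma; then reverse → amber.

amber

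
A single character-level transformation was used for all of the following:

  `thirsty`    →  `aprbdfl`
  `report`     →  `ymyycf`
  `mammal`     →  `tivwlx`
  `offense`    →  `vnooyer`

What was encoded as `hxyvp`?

Each letter shifts forward by (position + 7), i.e. 7, 8, 9, … — the shift grows by one for each successive letter.
Decoding hxyvp: h−7=a, x−8=p, y−9=p, v−10=l, p−11=e.

apple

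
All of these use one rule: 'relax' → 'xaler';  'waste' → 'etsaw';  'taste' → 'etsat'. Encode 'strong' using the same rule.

gnorts

The output letters match the input read backwards: relax reversed is xaler. The word is simply reversed.
On strong: reverse → gnorts.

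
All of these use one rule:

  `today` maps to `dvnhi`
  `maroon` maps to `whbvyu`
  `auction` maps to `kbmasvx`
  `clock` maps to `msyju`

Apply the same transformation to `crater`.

mykaoy

Shifts by position in today: pos 0: t→d (+10), pos 1: o→v (+7), pos 2: d→n (+10), pos 3: a→h (+7) — repeating every 2. The shifts repeat in a cycle of length 2: positions 0,1,… shift by +10, +7, then the pattern repeats.
For crater: c+10=m, r+7=y, a+10=k, t+7=a, e+10=o, r+7=y.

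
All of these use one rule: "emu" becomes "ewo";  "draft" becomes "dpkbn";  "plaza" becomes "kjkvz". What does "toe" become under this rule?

Read the word backwards and shift each letter +10.
Applying it to toe: reverse → eot; then shift: e+10=o, o+10=y, t+10=d.

oyd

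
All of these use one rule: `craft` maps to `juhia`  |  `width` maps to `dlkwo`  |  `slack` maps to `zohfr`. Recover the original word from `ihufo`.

Shifts by position in craft: pos 0: c→j (+7), pos 1: r→u (+3), pos 2: a→h (+7), pos 3: f→i (+3) — repeating every 2. It's a Vigenère-style cipher with numeric key [7,3]: position i shifts by key[i mod 2].
Undoing it on ihufo: i−7=b, h−3=e, u−7=n, f−3=c, o−7=h.

bench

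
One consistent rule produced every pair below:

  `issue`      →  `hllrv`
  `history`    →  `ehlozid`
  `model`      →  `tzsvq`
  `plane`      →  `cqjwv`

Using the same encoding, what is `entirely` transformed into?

Each letter's alphabet position (a=0..z=25) is mapped through 3·x+9 mod 26 — an affine cipher.
On entirely: e(4)→3·4+9≡21=v; n(13)→3·13+9≡22=w; t(19)→3·19+9≡14=o; i(8)→3·8+9≡7=h; r(17)→3·17+9≡8=i; e(4)→3·4+9≡21=v; l(11)→3·11+9≡16=q; y(24)→3·24+9≡3=d (all mod 26).

vwohivqd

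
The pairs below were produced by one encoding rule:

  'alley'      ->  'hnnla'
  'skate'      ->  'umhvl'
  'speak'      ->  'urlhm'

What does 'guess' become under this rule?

ibluu

The shift depends on letter class: consonant l→n is +2, but vowel a→h is +7. Two shifts are in play — +7 for a/e/i/o/u, +2 for every other letter.
On guess: g(cons)+2=i, u(vowel)+7=b, e(vowel)+7=l, s(cons)+2=u, s(cons)+2=u.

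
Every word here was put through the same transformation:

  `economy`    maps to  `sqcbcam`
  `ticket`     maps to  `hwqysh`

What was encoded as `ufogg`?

grass

This is a Caesar cipher with shift 14.
Decoding ufogg: u−14=g, f−14=r, o−14=a, g−14=s, g−14=s.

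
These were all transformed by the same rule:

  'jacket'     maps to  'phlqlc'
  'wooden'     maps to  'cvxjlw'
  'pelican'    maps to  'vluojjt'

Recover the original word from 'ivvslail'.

A repeating key of period 3 is used — shifts +6, +7, +9 over and over.
Undoing it on ivvslail: i−6=c, v−7=o, v−9=m, s−6=m, l−7=e, a−9=r, i−6=c, l−7=e.

commerce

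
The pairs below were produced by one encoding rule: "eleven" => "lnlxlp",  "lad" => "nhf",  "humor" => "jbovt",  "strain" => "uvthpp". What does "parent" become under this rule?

The shift depends on letter class: consonant l→n is +2, but vowel e→l is +7. Vowels shift forward by 7 and consonants shift forward by 2.
On parent: p(cons)+2=r, a(vowel)+7=h, r(cons)+2=t, e(vowel)+7=l, n(cons)+2=p, t(cons)+2=v.

rhtlpv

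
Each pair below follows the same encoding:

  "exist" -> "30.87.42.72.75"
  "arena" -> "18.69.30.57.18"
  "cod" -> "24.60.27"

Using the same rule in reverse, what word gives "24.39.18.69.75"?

chart

e(#5)→30 and x(#24)→87: differences scale by 3, so n = 3·pos + 15. The formula is n = 3×(alphabet index, a=1) + 15.
Undoing it on 24.39.18.69.75: 24→(24−15)÷3=3=c, 39→(39−15)÷3=8=h, 18→(18−15)÷3=1=a, 69→(69−15)÷3=18=r, 75→(75−15)÷3=20=t.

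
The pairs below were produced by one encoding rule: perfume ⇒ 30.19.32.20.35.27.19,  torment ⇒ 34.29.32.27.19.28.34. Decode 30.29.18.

pod

p is letter #16 and maps to 30: an offset of 14. Each letter is replaced by its alphabet position (a=1..z=26) + 14.
Decoding 30.29.18: 30→(30−14)÷1=16=p, 29→(29−14)÷1=15=o, 18→(18−14)÷1=4=d.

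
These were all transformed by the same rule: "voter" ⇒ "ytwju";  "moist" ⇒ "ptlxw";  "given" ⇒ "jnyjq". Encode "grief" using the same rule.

jwlji

Shifts by position in voter: pos 0: v→y (+3), pos 1: o→t (+5), pos 2: t→w (+3), pos 3: e→j (+5) — repeating every 2. The shifts repeat in a cycle of length 2: positions 0,1,… shift by +3, +5, then the pattern repeats.
For grief: g+3=j, r+5=w, i+3=l, e+5=j, f+3=i.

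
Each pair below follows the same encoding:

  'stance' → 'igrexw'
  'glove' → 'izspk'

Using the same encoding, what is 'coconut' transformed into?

xyrsgsg

The output letters match the input read backwards, each shifted +4: stance reversed is ecnats. The word is reversed, then every letter is shifted forward by 4.
On coconut: reverse → tunococ; then shift: t+4=x, u+4=y, n+4=r, o+4=s, c+4=g, o+4=s, c+4=g.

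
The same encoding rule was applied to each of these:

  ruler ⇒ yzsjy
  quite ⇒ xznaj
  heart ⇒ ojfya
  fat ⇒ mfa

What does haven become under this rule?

Two shifts are in play — +5 for a/e/i/o/u, +7 for every other letter.
Applying it to haven: h(cons)+7=o, a(vowel)+5=f, v(cons)+7=c, e(vowel)+5=j, n(cons)+7=u.

ofcju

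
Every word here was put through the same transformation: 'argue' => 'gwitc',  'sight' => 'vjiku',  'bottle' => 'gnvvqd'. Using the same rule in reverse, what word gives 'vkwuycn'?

lawsuit

The output letters match the input read backwards, each shifted +2: argue reversed is eugra. Read the word backwards and shift each letter +2.
Decoding vkwuycn: shift back: v−2=t, k−2=i, w−2=u, u−2=s, y−2=w, c−2=a, n−2=l → tiuswal; then reverse → lawsuit.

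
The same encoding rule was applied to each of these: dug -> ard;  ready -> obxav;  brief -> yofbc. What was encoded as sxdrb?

Compare letters: d→a is +23, u→r is +23, g→d is +23 — a constant shift. This is a Caesar cipher with shift 23.
Undoing it on sxdrb: s−23=v, x−23=a, d−23=g, r−23=u, b−23=e.

vague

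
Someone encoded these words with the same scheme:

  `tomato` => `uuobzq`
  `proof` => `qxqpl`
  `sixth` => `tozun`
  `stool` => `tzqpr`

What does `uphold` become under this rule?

vvjprf

It's a Vigenère-style cipher with numeric key [1,6,2]: position i shifts by key[i mod 3].
On uphold: u+1=v, p+6=v, h+2=j, o+1=p, l+6=r, d+2=f.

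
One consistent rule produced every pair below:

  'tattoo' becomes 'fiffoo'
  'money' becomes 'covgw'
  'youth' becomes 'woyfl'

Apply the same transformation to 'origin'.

t(19)→f(5) and a(0)→i(8) fit y≡19x+8 (mod 26); the inverse of 19 mod 26 is 11. This is an affine cipher: with a=0,…,z=25, each position x becomes (19x+8) mod 26.
Applying it to origin: o(14)→19·14+8≡14=o; r(17)→19·17+8≡19=t; i(8)→19·8+8≡4=e; g(6)→19·6+8≡18=s; i(8)→19·8+8≡4=e; n(13)→19·13+8≡21=v (all mod 26).

otesev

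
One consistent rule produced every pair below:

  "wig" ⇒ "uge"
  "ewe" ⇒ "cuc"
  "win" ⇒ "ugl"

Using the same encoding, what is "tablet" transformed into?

Compare letters: w→u is +24, i→g is +24, g→e is +24 — a constant shift. Each letter is shifted forward by 24 in the alphabet (a Caesar shift of +24).
For tablet: t+24=r, a+24=y, b+24=z, l+24=j, e+24=c, t+24=r.

ryzjcr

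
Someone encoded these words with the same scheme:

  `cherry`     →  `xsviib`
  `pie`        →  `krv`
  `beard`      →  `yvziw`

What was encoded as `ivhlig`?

Letters are reflected about the middle of the alphabet (position → 25−position): Atbash.
Reversing it on ivhlig: i↔r, v↔e, h↔s, l↔o, i↔r, g↔t.

resort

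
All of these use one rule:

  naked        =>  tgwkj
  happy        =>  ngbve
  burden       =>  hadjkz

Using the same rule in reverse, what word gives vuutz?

Shifts by position in naked: pos 0: n→t (+6), pos 1: a→g (+6), pos 2: k→w (+12), pos 3: e→k (+6), pos 4: d→j (+6) — repeating every 3. It's a Vigenère-style cipher with numeric key [6,6,12]: position i shifts by key[i mod 3].
Undoing it on vuutz: v−6=p, u−6=o, u−12=i, t−6=n, z−6=t.

point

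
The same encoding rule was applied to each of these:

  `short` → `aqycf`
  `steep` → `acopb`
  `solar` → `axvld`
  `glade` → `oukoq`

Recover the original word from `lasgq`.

drive

In short: s→a is +8, h→q is +9, o→y is +10, r→c is +11 — the shift increases by 1 each position. Each letter shifts forward by (position + 8), i.e. 8, 9, 10, … — the shift grows by one for each successive letter.
Decoding lasgq: l−8=d, a−9=r, s−10=i, g−11=v, q−12=e.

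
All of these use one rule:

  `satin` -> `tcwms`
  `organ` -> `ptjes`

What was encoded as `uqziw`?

tower

Each letter shifts forward by (position + 1), i.e. 1, 2, 3, … — the shift grows by one for each successive letter.
Decoding uqziw: u−1=t, q−2=o, z−3=w, i−4=e, w−5=r.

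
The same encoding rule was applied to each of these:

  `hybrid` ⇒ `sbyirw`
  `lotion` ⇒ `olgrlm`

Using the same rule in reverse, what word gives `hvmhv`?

Each letter is replaced by its mirror in the alphabet: a↔z, b↔y, c↔x, and so on (the Atbash cipher).
Undoing it on hvmhv: h↔s, v↔e, m↔n, h↔s, v↔e.

sense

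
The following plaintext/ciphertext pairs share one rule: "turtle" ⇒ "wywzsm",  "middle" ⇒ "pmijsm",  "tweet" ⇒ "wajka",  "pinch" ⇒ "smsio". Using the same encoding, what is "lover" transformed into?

osaky

In turtle: t→w is +3, u→y is +4, r→w is +5, t→z is +6 — the shift increases by 1 each position. The shift increases by 1 at each position, starting from +3: 3, 4, 5, ….
For lover: l+3=o, o+4=s, v+5=a, e+6=k, r+7=y.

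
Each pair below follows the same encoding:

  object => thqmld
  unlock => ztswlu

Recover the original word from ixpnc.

The shift increases by 1 at each position, starting from +5: 5, 6, 7, ….
Undoing it on ixpnc: i−5=d, x−6=r, p−7=i, n−8=f, c−9=t.

drift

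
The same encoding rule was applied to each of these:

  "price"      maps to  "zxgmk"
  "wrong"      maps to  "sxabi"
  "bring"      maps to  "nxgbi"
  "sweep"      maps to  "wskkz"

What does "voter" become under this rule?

tavkx

This is an affine cipher: with a=0,…,z=25, each position x becomes (25x+14) mod 26.
On voter: v(21)→25·21+14≡19=t; o(14)→25·14+14≡0=a; t(19)→25·19+14≡21=v; e(4)→25·4+14≡10=k; r(17)→25·17+14≡23=x (all mod 26).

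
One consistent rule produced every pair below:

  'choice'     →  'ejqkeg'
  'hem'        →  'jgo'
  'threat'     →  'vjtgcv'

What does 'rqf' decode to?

Compare letters: c→e is +2, h→j is +2, o→q is +2 — a constant shift. This is a Caesar cipher with shift 2.
Reversing it on rqf: r−2=p, q−2=o, f−2=d.

pod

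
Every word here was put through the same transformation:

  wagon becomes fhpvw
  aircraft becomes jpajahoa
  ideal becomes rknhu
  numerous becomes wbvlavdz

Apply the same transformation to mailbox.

vhrskvg

Shifts by position in wagon: pos 0: w→f (+9), pos 1: a→h (+7), pos 2: g→p (+9), pos 3: o→v (+7) — repeating every 2. It's a Vigenère-style cipher with numeric key [9,7]: position i shifts by key[i mod 2].
For mailbox: m+9=v, a+7=h, i+9=r, l+7=s, b+9=k, o+7=v, x+9=g.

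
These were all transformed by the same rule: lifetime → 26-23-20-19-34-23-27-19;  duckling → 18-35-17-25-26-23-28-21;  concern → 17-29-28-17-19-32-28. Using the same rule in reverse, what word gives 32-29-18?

rod

l is letter #12 and maps to 26: an offset of 14. The number is (letter's place in the alphabet, a=1) + 14.
Decoding 32-29-18: 32→(32−14)÷1=18=r, 29→(29−14)÷1=15=o, 18→(18−14)÷1=4=d.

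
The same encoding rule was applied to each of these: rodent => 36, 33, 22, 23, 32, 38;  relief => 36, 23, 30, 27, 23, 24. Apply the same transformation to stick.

37, 38, 27, 21, 29

r is letter #18 and maps to 36: an offset of 18. Letters become their 1-based position plus 18 (so a→19, b→20, …).
For stick: s=19→37, t=20→38, i=9→27, c=3→21, k=11→29.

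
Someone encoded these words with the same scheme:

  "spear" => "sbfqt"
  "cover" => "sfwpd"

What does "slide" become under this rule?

fejmt

The output letters match the input read backwards, each shifted +1: spear reversed is raeps. The word is reversed, then every letter is shifted forward by 1.
For slide: reverse → edils; then shift: e+1=f, d+1=e, i+1=j, l+1=m, s+1=t.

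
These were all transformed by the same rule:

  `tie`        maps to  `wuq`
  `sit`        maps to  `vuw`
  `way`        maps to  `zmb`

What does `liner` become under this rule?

The rule splits by letter class: vowels +12, consonants +3.
Applying it to liner: l(cons)+3=o, i(vowel)+12=u, n(cons)+3=q, e(vowel)+12=q, r(cons)+3=u.

ouqqu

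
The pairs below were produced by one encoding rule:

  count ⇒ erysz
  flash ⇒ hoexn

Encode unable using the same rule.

wqegrl

In count: c→e is +2, o→r is +3, u→y is +4, n→s is +5 — the shift increases by 1 each position. Letter i (0-indexed) is shifted by i+2, so successive shifts are 2, 3, 4, ….
On unable: u+2=w, n+3=q, a+4=e, b+5=g, l+6=r, e+7=l.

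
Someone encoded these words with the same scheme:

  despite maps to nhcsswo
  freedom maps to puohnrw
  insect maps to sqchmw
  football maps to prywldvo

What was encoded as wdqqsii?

magnify

Shifts by position in despite: pos 0: d→n (+10), pos 1: e→h (+3), pos 2: s→c (+10), pos 3: p→s (+3) — repeating every 2. It's a Vigenère-style cipher with numeric key [10,3]: position i shifts by key[i mod 2].
Decoding wdqqsii: w−10=m, d−3=a, q−10=g, q−3=n, s−10=i, i−3=f, i−10=y.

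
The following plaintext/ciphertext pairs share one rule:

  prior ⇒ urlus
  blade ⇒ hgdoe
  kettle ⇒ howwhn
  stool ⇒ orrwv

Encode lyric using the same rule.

The output letters match the input read backwards, each shifted +3: prior reversed is roirp. The word is reversed, then every letter is shifted forward by 3.
Applying it to lyric: reverse → ciryl; then shift: c+3=f, i+3=l, r+3=u, y+3=b, l+3=o.

flubo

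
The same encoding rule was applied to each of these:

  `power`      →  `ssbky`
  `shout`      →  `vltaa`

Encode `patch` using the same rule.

seyio

In power: p→s is +3, o→s is +4, w→b is +5, e→k is +6 — the shift increases by 1 each position. Each letter shifts forward by (position + 3), i.e. 3, 4, 5, … — the shift grows by one for each successive letter.
For patch: p+3=s, a+4=e, t+5=y, c+6=i, h+7=o.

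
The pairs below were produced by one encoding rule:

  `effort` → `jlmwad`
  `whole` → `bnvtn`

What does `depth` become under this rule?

Letter i (0-indexed) is shifted by i+5, so successive shifts are 5, 6, 7, ….
Applying it to depth: d+5=i, e+6=k, p+7=w, t+8=b, h+9=q.

ikwbq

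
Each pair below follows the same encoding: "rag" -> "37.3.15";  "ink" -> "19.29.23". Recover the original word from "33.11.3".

r(#18)→37 and a(#1)→3: differences scale by 2, so n = 2·pos + 1. The formula is n = 2×(alphabet index, a=1) + 1.
Decoding 33.11.3: 33→(33−1)÷2=16=p, 11→(11−1)÷2=5=e, 3→(3−1)÷2=1=a.

pea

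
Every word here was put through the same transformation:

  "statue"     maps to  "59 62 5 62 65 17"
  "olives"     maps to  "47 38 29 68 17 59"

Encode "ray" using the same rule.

s(#19)→59 and t(#20)→62: differences scale by 3, so n = 3·pos + 2. With a=1..z=26, the number is 3·pos + 2.
On ray: r=18→56, a=1→5, y=25→77.

56 5 77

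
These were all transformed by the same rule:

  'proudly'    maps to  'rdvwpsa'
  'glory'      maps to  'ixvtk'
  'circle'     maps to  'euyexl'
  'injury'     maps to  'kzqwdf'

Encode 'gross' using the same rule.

It's a Vigenère-style cipher with numeric key [2,12,7]: position i shifts by key[i mod 3].
For gross: g+2=i, r+12=d, o+7=v, s+2=u, s+12=e.

idvue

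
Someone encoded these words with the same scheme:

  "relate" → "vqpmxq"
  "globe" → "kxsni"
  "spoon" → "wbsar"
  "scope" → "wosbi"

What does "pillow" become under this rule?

Shifts by position in relate: pos 0: r→v (+4), pos 1: e→q (+12), pos 2: l→p (+4), pos 3: a→m (+12) — repeating every 2. A repeating key of period 2 is used — shifts +4, +12 over and over.
For pillow: p+4=t, i+12=u, l+4=p, l+12=x, o+4=s, w+12=i.

tupxsi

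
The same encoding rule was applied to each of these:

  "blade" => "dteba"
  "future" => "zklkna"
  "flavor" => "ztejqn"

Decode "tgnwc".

lyric

Treating letters as 0–25, the rule is x ↦ 25x + 4 (mod 26).
Undoing it on tgnwc: t(19)→25·(19−4)≡11=l; g(6)→25·(6−4)≡24=y; n(13)→25·(13−4)≡17=r; w(22)→25·(22−4)≡8=i; c(2)→25·(2−4)≡2=c (all mod 26).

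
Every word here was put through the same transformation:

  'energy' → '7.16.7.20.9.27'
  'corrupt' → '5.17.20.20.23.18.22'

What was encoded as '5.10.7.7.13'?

The number is (letter's place in the alphabet, a=1) + 2.
Undoing it on 5.10.7.7.13: 5→(5−2)÷1=3=c, 10→(10−2)÷1=8=h, 7→(7−2)÷1=5=e, 7→(7−2)÷1=5=e, 13→(13−2)÷1=11=k.

cheek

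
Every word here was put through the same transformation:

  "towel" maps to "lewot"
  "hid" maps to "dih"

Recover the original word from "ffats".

The output letters match the input read backwards: towel reversed is lewot. The word is simply reversed.
Reversing it on ffats: then reverse → staff.

staff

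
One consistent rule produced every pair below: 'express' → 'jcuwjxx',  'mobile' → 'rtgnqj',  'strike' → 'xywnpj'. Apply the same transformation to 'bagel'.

Compare letters: e→j is +5, x→c is +5, p→u is +5 — a constant shift. It's a constant shift of +5 (ROT5).
For bagel: b+5=g, a+5=f, g+5=l, e+5=j, l+5=q.

gfljq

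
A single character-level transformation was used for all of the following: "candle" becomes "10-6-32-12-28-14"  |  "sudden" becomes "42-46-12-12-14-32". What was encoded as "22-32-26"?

Each letter becomes 2×(its alphabet position, a=1..z=26) + 4.
Undoing it on 22-32-26: 22→(22−4)÷2=9=i, 32→(32−4)÷2=14=n, 26→(26−4)÷2=11=k.

ink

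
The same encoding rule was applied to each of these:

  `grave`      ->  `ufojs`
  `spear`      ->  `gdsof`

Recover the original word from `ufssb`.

Compare letters: g→u is +14, r→f is +14, a→o is +14 — a constant shift. It's a constant shift of +14 (ROT14).
Decoding ufssb: u−14=g, f−14=r, s−14=e, s−14=e, b−14=n.

green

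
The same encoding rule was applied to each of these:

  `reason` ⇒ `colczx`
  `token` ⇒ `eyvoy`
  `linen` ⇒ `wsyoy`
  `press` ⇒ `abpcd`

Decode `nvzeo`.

cloud

It's a Vigenère-style cipher with numeric key [11,10]: position i shifts by key[i mod 2].
Reversing it on nvzeo: n−11=c, v−10=l, z−11=o, e−10=u, o−11=d.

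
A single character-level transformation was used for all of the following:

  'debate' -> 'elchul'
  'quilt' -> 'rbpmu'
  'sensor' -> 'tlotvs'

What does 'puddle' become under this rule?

qbeeml

The shift depends on letter class: consonant d→e is +1, but vowel e→l is +7. Two shifts are in play — +7 for a/e/i/o/u, +1 for every other letter.
Applying it to puddle: p(cons)+1=q, u(vowel)+7=b, d(cons)+1=e, d(cons)+1=e, l(cons)+1=m, e(vowel)+7=l.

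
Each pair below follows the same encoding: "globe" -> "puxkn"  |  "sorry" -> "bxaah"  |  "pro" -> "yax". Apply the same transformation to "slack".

Each letter is shifted forward by 9 in the alphabet (a Caesar shift of +9).
For slack: s+9=b, l+9=u, a+9=j, c+9=l, k+9=t.

bujlt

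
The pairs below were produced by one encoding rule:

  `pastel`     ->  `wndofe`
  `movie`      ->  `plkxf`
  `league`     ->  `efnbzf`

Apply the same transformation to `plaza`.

wencn

This is an affine cipher: with a=0,…,z=25, each position x becomes (11x+13) mod 26.
Applying it to plaza: p(15)→11·15+13≡22=w; l(11)→11·11+13≡4=e; a(0)→11·0+13≡13=n; z(25)→11·25+13≡2=c; a(0)→11·0+13≡13=n (all mod 26).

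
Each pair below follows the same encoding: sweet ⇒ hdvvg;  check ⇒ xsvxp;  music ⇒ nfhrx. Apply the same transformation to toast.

This is the alphabet-reversal cipher (Atbash): a becomes z, b becomes y, etc.
For toast: t↔g, o↔l, a↔z, s↔h, t↔g.

glzhg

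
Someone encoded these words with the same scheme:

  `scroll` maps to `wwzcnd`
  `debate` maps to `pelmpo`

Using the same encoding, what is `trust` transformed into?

edfce

The output letters match the input read backwards, each shifted +11: scroll reversed is llorcs. Two steps: reverse the string, then apply a Caesar shift of +11.
Applying it to trust: reverse → tsurt; then shift: t+11=e, s+11=d, u+11=f, r+11=c, t+11=e.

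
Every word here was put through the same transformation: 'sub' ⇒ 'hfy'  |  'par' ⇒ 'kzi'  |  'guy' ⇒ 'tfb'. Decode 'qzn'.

Each pair mirrors across the alphabet (s↔h, u↔f, b↔y): positions sum to 25. Letters are reflected about the middle of the alphabet (position → 25−position): Atbash.
Reversing it on qzn: q↔j, z↔a, n↔m.

jam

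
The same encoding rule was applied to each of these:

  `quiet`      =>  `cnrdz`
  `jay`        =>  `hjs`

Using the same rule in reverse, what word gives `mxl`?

cod

Two steps: reverse the string, then apply a Caesar shift of +9.
Decoding mxl: shift back: m−9=d, x−9=o, l−9=c → doc; then reverse → cod.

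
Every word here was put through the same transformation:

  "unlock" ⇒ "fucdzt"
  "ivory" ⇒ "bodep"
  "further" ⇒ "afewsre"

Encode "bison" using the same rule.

u(20)→f(5) and n(13)→u(20) fit y≡9x+7 (mod 26); the inverse of 9 mod 26 is 3. Treating letters as 0–25, the rule is x ↦ 9x + 7 (mod 26).
For bison: b(1)→9·1+7≡16=q; i(8)→9·8+7≡1=b; s(18)→9·18+7≡13=n; o(14)→9·14+7≡3=d; n(13)→9·13+7≡20=u (all mod 26).

qbndu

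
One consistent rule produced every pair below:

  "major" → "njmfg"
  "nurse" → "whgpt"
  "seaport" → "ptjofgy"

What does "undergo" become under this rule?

m(12)→n(13) and a(0)→j(9) fit y≡9x+9 (mod 26); the inverse of 9 mod 26 is 3. Treating letters as 0–25, the rule is x ↦ 9x + 9 (mod 26).
For undergo: u(20)→9·20+9≡7=h; n(13)→9·13+9≡22=w; d(3)→9·3+9≡10=k; e(4)→9·4+9≡19=t; r(17)→9·17+9≡6=g; g(6)→9·6+9≡11=l; o(14)→9·14+9≡5=f (all mod 26).

hwktglf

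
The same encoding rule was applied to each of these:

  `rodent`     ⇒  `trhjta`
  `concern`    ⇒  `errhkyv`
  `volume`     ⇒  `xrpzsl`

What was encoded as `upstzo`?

In rodent: r→t is +2, o→r is +3, d→h is +4, e→j is +5 — the shift increases by 1 each position. Each letter shifts forward by (position + 2), i.e. 2, 3, 4, … — the shift grows by one for each successive letter.
Reversing it on upstzo: u−2=s, p−3=m, s−4=o, t−5=o, z−6=t, o−7=h.

smooth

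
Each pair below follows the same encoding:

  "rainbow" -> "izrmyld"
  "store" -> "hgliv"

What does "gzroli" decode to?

Each pair mirrors across the alphabet (r↔i, a↔z, i↔r): positions sum to 25. Letters are reflected about the middle of the alphabet (position → 25−position): Atbash.
Decoding gzroli: g↔t, z↔a, r↔i, o↔l, l↔o, i↔r.

tailor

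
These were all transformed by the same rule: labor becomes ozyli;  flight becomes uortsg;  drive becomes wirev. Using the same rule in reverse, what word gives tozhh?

glass

Each pair mirrors across the alphabet (l↔o, a↔z, b↔y): positions sum to 25. This is the alphabet-reversal cipher (Atbash): a becomes z, b becomes y, etc.
Decoding tozhh: t↔g, o↔l, z↔a, h↔s, h↔s.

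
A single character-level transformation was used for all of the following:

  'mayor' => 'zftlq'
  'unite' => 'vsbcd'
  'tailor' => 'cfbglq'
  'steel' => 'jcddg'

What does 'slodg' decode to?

m(12)→z(25) and a(0)→f(5) fit y≡19x+5 (mod 26); the inverse of 19 mod 26 is 11. This is an affine cipher: with a=0,…,z=25, each position x becomes (19x+5) mod 26.
Decoding slodg: s(18)→11·(18−5)≡13=n; l(11)→11·(11−5)≡14=o; o(14)→11·(14−5)≡21=v; d(3)→11·(3−5)≡4=e; g(6)→11·(6−5)≡11=l (all mod 26).

novel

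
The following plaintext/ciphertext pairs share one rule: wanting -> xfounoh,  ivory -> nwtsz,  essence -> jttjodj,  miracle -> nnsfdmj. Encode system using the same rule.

The shift depends on letter class: consonant w→x is +1, but vowel a→f is +5. Two shifts are in play — +5 for a/e/i/o/u, +1 for every other letter.
Applying it to system: s(cons)+1=t, y(cons)+1=z, s(cons)+1=t, t(cons)+1=u, e(vowel)+5=j, m(cons)+1=n.

tztujn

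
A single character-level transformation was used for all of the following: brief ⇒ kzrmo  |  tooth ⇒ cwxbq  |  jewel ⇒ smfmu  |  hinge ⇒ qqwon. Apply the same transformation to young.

Shifts by position in brief: pos 0: b→k (+9), pos 1: r→z (+8), pos 2: i→r (+9), pos 3: e→m (+8) — repeating every 2. The shifts repeat in a cycle of length 2: positions 0,1,… shift by +9, +8, then the pattern repeats.
Applying it to young: y+9=h, o+8=w, u+9=d, n+8=v, g+9=p.

hwdvp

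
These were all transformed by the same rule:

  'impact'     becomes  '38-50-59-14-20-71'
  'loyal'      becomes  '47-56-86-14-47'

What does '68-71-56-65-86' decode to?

story

With a=1..z=26, the number is 3·pos + 11.
Reversing it on 68-71-56-65-86: 68→(68−11)÷3=19=s, 71→(71−11)÷3=20=t, 56→(56−11)÷3=15=o, 65→(65−11)÷3=18=r, 86→(86−11)÷3=25=y.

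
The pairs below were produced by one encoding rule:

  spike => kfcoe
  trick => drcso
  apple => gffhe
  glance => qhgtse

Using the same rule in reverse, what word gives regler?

reader

s(18)→k(10) and p(15)→f(5) fit y≡19x+6 (mod 26); the inverse of 19 mod 26 is 11. This is an affine cipher: with a=0,…,z=25, each position x becomes (19x+6) mod 26.
Undoing it on regler: r(17)→11·(17−6)≡17=r; e(4)→11·(4−6)≡4=e; g(6)→11·(6−6)≡0=a; l(11)→11·(11−6)≡3=d; e(4)→11·(4−6)≡4=e; r(17)→11·(17−6)≡17=r (all mod 26).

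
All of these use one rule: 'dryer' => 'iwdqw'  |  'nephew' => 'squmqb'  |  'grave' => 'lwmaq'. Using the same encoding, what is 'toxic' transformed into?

The shift depends on letter class: consonant d→i is +5, but vowel e→q is +12. Two shifts are in play — +12 for a/e/i/o/u, +5 for every other letter.
Applying it to toxic: t(cons)+5=y, o(vowel)+12=a, x(cons)+5=c, i(vowel)+12=u, c(cons)+5=h.

yacuh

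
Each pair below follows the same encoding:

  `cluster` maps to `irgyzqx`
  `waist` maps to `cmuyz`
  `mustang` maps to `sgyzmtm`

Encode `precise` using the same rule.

Vowels shift forward by 12 and consonants shift forward by 6.
Applying it to precise: p(cons)+6=v, r(cons)+6=x, e(vowel)+12=q, c(cons)+6=i, i(vowel)+12=u, s(cons)+6=y, e(vowel)+12=q.

vxqiuyq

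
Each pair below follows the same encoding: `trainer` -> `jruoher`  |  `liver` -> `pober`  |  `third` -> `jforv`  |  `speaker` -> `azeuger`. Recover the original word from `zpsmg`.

Treating letters as 0–25, the rule is x ↦ 9x + 20 (mod 26).
Undoing it on zpsmg: z(25)→3·(25−20)≡15=p; p(15)→3·(15−20)≡11=l; s(18)→3·(18−20)≡20=u; m(12)→3·(12−20)≡2=c; g(6)→3·(6−20)≡10=k (all mod 26).

pluck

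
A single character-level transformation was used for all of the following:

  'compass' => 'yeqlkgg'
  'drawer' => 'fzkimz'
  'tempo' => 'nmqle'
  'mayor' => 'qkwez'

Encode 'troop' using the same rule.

c(2)→y(24) and o(14)→e(4) fit y≡7x+10 (mod 26); the inverse of 7 mod 26 is 15. Each letter's alphabet position (a=0..z=25) is mapped through 7·x+10 mod 26 — an affine cipher.
On troop: t(19)→7·19+10≡13=n; r(17)→7·17+10≡25=z; o(14)→7·14+10≡4=e; o(14)→7·14+10≡4=e; p(15)→7·15+10≡11=l (all mod 26).

nzeel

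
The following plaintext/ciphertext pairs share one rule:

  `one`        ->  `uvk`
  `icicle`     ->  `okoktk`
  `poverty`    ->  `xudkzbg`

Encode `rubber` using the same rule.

The rule splits by letter class: vowels +6, consonants +8.
Applying it to rubber: r(cons)+8=z, u(vowel)+6=a, b(cons)+8=j, b(cons)+8=j, e(vowel)+6=k, r(cons)+8=z.

zajjkz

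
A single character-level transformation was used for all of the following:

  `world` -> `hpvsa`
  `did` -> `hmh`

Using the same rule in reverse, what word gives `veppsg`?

The output letters match the input read backwards, each shifted +4: world reversed is dlrow. Two steps: reverse the string, then apply a Caesar shift of +4.
Reversing it on veppsg: shift back: v−4=r, e−4=a, p−4=l, p−4=l, s−4=o, g−4=c → ralloc; then reverse → collar.

collar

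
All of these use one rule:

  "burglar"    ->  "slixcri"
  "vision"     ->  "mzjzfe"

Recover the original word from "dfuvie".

modern

Compare letters: b→s is +17, u→l is +17, r→i is +17 — a constant shift. This is a Caesar cipher with shift 17.
Decoding dfuvie: d−17=m, f−17=o, u−17=d, v−17=e, i−17=r, e−17=n.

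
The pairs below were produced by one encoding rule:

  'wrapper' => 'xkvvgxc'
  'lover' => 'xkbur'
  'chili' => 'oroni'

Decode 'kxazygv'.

The output letters match the input read backwards, each shifted +6: wrapper reversed is repparw. Two steps: reverse the string, then apply a Caesar shift of +6.
Decoding kxazygv: shift back: k−6=e, x−6=r, a−6=u, z−6=t, y−6=s, g−6=a, v−6=p → erutsap; then reverse → pasture.

pasture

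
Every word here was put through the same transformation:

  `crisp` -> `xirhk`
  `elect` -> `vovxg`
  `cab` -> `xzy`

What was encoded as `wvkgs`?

depth

Each pair mirrors across the alphabet (c↔x, r↔i, i↔r): positions sum to 25. This is the alphabet-reversal cipher (Atbash): a becomes z, b becomes y, etc.
Undoing it on wvkgs: w↔d, v↔e, k↔p, g↔t, s↔h.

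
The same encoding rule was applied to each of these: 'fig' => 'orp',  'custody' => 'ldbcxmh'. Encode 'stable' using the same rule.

Compare letters: f→o is +9, i→r is +9, g→p is +9 — a constant shift. Each letter is shifted forward by 9 in the alphabet (a Caesar shift of +9).
Applying it to stable: s+9=b, t+9=c, a+9=j, b+9=k, l+9=u, e+9=n.

bcjkun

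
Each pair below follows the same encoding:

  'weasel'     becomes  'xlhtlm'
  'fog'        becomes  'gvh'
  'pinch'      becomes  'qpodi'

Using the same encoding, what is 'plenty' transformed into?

qmlouz

Vowels shift forward by 7 and consonants shift forward by 1.
For plenty: p(cons)+1=q, l(cons)+1=m, e(vowel)+7=l, n(cons)+1=o, t(cons)+1=u, y(cons)+1=z.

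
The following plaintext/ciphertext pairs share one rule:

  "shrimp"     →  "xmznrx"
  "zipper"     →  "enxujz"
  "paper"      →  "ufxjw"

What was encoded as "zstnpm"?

unlike

Shifts by position in shrimp: pos 0: s→x (+5), pos 1: h→m (+5), pos 2: r→z (+8), pos 3: i→n (+5), pos 4: m→r (+5), pos 5: p→x (+8) — repeating every 3. It's a Vigenère-style cipher with numeric key [5,5,8]: position i shifts by key[i mod 3].
Reversing it on zstnpm: z−5=u, s−5=n, t−8=l, n−5=i, p−5=k, m−8=e.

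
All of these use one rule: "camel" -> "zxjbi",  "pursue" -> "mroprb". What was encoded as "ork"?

run

Compare letters: c→z is +23, a→x is +23, m→j is +23 — a constant shift. Every letter moves 23 places later in the alphabet, wrapping around z→a.
Decoding ork: o−23=r, r−23=u, k−23=n.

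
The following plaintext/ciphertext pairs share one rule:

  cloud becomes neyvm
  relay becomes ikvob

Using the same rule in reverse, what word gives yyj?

Two steps: reverse the string, then apply a Caesar shift of +10.
Reversing it on yyj: shift back: y−10=o, y−10=o, j−10=z → ooz; then reverse → zoo.

zoo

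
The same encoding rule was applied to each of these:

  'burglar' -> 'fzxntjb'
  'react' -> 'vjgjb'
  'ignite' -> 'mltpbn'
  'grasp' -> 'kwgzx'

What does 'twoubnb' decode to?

printer

In burglar: b→f is +4, u→z is +5, r→x is +6, g→n is +7 — the shift increases by 1 each position. Letter i (0-indexed) is shifted by i+4, so successive shifts are 4, 5, 6, ….
Decoding twoubnb: t−4=p, w−5=r, o−6=i, u−7=n, b−8=t, n−9=e, b−10=r.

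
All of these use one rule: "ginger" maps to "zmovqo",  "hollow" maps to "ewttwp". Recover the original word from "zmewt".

lower

The output letters match the input read backwards, each shifted +8: ginger reversed is regnig. Read the word backwards and shift each letter +8.
Decoding zmewt: shift back: z−8=r, m−8=e, e−8=w, w−8=o, t−8=l → rewol; then reverse → lower.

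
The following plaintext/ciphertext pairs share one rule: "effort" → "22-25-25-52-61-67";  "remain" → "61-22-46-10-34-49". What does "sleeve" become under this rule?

e(#5)→22 and f(#6)→25: differences scale by 3, so n = 3·pos + 7. Each letter becomes 3×(its alphabet position, a=1..z=26) + 7.
On sleeve: s=19→64, l=12→43, e=5→22, e=5→22, v=22→73, e=5→22.

64-43-22-22-73-22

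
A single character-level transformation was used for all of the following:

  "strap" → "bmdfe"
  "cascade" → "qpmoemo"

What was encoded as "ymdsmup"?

diagram

The output letters match the input read backwards, each shifted +12: strap reversed is parts. Two steps: reverse the string, then apply a Caesar shift of +12.
Decoding ymdsmup: shift back: y−12=m, m−12=a, d−12=r, s−12=g, m−12=a, u−12=i, p−12=d → margaid; then reverse → diagram.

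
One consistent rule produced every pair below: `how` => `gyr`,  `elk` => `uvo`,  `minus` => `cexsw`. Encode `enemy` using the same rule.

iwoxo

The output letters match the input read backwards, each shifted +10: how reversed is woh. The word is reversed, then every letter is shifted forward by 10.
For enemy: reverse → ymene; then shift: y+10=i, m+10=w, e+10=o, n+10=x, e+10=o.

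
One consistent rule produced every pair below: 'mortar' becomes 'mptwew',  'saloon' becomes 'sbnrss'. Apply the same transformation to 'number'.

In mortar: m→m is +0, o→p is +1, r→t is +2, t→w is +3 — the shift increases by 1 each position. Letter i (0-indexed) is shifted by i+0, so successive shifts are 0, 1, 2, ….
On number: n+0=n, u+1=v, m+2=o, b+3=e, e+4=i, r+5=w.

nvoeiw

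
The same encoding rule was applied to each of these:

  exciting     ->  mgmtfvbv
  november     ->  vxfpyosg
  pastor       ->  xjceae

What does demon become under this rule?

In exciting: e→m is +8, x→g is +9, c→m is +10, i→t is +11 — the shift increases by 1 each position. The shift increases by 1 at each position, starting from +8: 8, 9, 10, ….
On demon: d+8=l, e+9=n, m+10=w, o+11=z, n+12=z.

lnwzz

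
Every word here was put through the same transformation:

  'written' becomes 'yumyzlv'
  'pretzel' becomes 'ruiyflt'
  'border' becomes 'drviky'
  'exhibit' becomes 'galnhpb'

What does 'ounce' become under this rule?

qxrhk

In written: w→y is +2, r→u is +3, i→m is +4, t→y is +5 — the shift increases by 1 each position. The shift increases by 1 at each position, starting from +2: 2, 3, 4, ….
For ounce: o+2=q, u+3=x, n+4=r, c+5=h, e+6=k.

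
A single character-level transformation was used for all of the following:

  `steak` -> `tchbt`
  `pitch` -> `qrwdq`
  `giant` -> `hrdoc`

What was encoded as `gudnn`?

The shifts repeat in a cycle of length 3: positions 0,1,… shift by +1, +9, +3, then the pattern repeats.
Decoding gudnn: g−1=f, u−9=l, d−3=a, n−1=m, n−9=e.

flame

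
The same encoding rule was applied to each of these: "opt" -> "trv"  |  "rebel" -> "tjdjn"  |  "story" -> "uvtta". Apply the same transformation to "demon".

Two shifts are in play — +5 for a/e/i/o/u, +2 for every other letter.
On demon: d(cons)+2=f, e(vowel)+5=j, m(cons)+2=o, o(vowel)+5=t, n(cons)+2=p.

fjotp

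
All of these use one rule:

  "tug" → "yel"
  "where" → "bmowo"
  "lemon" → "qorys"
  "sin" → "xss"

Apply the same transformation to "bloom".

gqyyr

The shift depends on letter class: consonant t→y is +5, but vowel u→e is +10. The rule splits by letter class: vowels +10, consonants +5.
On bloom: b(cons)+5=g, l(cons)+5=q, o(vowel)+10=y, o(vowel)+10=y, m(cons)+5=r.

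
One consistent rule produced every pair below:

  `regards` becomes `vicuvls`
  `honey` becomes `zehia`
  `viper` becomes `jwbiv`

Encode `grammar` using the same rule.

cvukkuv

r(17)→v(21) and e(4)→i(8) fit y≡23x+20 (mod 26); the inverse of 23 mod 26 is 17. Each letter's alphabet position (a=0..z=25) is mapped through 23·x+20 mod 26 — an affine cipher.
For grammar: g(6)→23·6+20≡2=c; r(17)→23·17+20≡21=v; a(0)→23·0+20≡20=u; m(12)→23·12+20≡10=k; m(12)→23·12+20≡10=k; a(0)→23·0+20≡20=u; r(17)→23·17+20≡21=v (all mod 26).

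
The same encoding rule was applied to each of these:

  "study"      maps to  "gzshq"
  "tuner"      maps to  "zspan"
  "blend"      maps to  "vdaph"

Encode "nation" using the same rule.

s(18)→g(6) and t(19)→z(25) fit y≡19x+2 (mod 26); the inverse of 19 mod 26 is 11. Each letter's alphabet position (a=0..z=25) is mapped through 19·x+2 mod 26 — an affine cipher.
On nation: n(13)→19·13+2≡15=p; a(0)→19·0+2≡2=c; t(19)→19·19+2≡25=z; i(8)→19·8+2≡24=y; o(14)→19·14+2≡8=i; n(13)→19·13+2≡15=p (all mod 26).

pczyip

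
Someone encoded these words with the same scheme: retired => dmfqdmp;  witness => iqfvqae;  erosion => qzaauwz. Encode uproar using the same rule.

gxdwmz

Shifts by position in retired: pos 0: r→d (+12), pos 1: e→m (+8), pos 2: t→f (+12), pos 3: i→q (+8) — repeating every 2. The shifts repeat in a cycle of length 2: positions 0,1,… shift by +12, +8, then the pattern repeats.
On uproar: u+12=g, p+8=x, r+12=d, o+8=w, a+12=m, r+8=z.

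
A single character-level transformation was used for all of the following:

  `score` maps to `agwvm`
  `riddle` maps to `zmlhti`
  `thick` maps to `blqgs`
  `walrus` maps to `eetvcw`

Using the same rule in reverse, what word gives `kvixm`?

crate

It's a Vigenère-style cipher with numeric key [8,4]: position i shifts by key[i mod 2].
Reversing it on kvixm: k−8=c, v−4=r, i−8=a, x−4=t, m−8=e.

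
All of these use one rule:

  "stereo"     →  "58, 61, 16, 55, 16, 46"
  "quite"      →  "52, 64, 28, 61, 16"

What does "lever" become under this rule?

37, 16, 67, 16, 55

s(#19)→58 and t(#20)→61: differences scale by 3, so n = 3·pos + 1. With a=1..z=26, the number is 3·pos + 1.
On lever: l=12→37, e=5→16, v=22→67, e=5→16, r=18→55.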